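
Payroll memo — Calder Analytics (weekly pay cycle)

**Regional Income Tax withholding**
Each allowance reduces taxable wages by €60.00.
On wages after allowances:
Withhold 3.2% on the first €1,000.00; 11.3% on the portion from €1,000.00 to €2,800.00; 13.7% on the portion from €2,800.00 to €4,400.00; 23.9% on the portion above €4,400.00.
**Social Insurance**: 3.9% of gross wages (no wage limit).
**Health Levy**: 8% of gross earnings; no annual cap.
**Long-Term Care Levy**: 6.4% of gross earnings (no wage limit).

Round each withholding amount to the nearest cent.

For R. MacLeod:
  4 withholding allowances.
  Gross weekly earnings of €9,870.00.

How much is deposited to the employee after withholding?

€6,359.22

Regional Income Tax: taxable = €9,870.00 − 4×€60.00 = €9,630.00
  €454.60 + 23.9% × (€9,630.00 − €4,400.00) = €454.60 + 23.9% × €5,230.00 = €1,704.57
Social Insurance: 3.9% × €9,870.00 = €384.93
Health Levy: 8% × €9,870.00 = €789.60
Long-Term Care Levy: 6.4% × €9,870.00 = €631.68
Total withheld: €1,704.57 + €384.93 + €789.60 + €631.68 = €3,510.78
Net pay: €9,870.00 − €3,510.78 = €6,359.22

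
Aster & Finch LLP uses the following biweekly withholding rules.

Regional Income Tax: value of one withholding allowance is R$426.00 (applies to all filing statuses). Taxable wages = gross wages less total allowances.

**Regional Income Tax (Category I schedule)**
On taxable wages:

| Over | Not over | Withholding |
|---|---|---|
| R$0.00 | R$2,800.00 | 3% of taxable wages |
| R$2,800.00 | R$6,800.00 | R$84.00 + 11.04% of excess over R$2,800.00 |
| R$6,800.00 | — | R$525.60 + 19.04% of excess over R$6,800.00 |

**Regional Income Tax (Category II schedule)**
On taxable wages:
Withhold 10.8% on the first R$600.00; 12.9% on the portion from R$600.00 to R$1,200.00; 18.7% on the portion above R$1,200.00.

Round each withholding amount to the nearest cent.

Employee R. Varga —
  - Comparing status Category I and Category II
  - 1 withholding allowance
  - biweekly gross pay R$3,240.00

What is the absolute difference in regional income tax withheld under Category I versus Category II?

R$358.47

Regional Income Tax (Category I): taxable = R$3,240.00 − 1×R$426.00 = R$2,814.00
  R$84.00 + 11.04% × (R$2,814.00 − R$2,800.00) = R$84.00 + 11.04% × R$14.00 = R$85.55
Regional Income Tax (Category II): taxable = R$3,240.00 − 1×R$426.00 = R$2,814.00
  R$142.20 + 18.7% × (R$2,814.00 − R$1,200.00) = R$142.20 + 18.7% × R$1,614.00 = R$444.02
Difference: |R$85.55 − R$444.02| = R$358.47 (higher under Category II)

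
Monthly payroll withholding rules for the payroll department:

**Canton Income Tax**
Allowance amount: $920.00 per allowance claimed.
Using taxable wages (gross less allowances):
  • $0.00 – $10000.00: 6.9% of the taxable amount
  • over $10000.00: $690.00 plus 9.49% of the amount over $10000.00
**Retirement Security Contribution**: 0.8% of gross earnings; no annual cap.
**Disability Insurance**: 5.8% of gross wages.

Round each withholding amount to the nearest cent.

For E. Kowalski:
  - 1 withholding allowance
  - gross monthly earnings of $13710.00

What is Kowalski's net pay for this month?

Canton Income Tax: taxable = $13710.00 − 1×$920.00 = $12790.00
  $690.00 + 9.49% × ($12790.00 − $10000.00) = $690.00 + 9.49% × $2790.00 = $954.77
Retirement Security Contribution: 0.8% × $13710.00 = $109.68
Disability Insurance: 5.8% × $13710.00 = $795.18
Total withheld: $954.77 + $109.68 + $795.18 = $1859.63
Net pay: $13710.00 − $1859.63 = $11850.37

$11850.37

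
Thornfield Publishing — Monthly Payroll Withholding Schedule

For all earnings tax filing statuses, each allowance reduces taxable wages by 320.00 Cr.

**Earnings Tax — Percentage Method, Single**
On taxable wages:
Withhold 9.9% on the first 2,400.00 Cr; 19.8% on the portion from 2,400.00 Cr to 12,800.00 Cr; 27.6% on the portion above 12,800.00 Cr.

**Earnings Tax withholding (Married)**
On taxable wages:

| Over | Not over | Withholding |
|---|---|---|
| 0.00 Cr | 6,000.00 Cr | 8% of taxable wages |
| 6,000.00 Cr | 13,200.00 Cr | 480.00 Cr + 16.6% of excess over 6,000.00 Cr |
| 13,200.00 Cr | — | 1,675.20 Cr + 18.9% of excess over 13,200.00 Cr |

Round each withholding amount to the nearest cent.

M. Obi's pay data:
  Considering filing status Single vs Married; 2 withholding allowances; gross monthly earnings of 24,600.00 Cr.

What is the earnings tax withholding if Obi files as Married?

Earnings Tax (Married): taxable = 24,600.00 Cr − 2×320.00 Cr = 23,960.00 Cr
  1,675.20 Cr + 18.9% × (23,960.00 Cr − 13,200.00 Cr) = 1,675.20 Cr + 18.9% × 10,760.00 Cr = 3,708.84 Cr

3,708.84 Cr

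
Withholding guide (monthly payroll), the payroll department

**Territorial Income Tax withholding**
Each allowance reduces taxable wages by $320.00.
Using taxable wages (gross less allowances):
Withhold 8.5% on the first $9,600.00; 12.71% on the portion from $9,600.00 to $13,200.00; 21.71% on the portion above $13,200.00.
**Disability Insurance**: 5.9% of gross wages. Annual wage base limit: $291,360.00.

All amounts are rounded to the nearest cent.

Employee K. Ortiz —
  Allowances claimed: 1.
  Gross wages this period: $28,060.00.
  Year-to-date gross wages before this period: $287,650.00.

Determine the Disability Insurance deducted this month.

Disability Insurance: cap $291,360.00 − YTD $287,650.00 = $3,710.00 subject; 5.9% × $3,710.00 = $218.89

$218.89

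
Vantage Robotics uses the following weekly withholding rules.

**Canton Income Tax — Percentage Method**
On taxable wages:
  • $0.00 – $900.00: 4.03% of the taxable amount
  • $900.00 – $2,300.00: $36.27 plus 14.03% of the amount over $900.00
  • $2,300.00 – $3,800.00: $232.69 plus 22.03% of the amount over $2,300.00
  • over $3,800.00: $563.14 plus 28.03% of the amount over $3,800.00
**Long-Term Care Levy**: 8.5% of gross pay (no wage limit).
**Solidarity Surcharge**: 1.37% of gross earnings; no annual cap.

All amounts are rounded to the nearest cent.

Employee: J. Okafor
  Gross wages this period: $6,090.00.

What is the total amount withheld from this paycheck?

Canton Income Tax: taxable = $6,090.00
  $563.14 + 28.03% × ($6,090.00 − $3,800.00) = $563.14 + 28.03% × $2,290.00 = $1,205.03
Long-Term Care Levy: 8.5% × $6,090.00 = $517.65
Solidarity Surcharge: 1.37% × $6,090.00 = $83.43
Total: $1,205.03 + $517.65 + $83.43 = $1,806.11

$1,806.11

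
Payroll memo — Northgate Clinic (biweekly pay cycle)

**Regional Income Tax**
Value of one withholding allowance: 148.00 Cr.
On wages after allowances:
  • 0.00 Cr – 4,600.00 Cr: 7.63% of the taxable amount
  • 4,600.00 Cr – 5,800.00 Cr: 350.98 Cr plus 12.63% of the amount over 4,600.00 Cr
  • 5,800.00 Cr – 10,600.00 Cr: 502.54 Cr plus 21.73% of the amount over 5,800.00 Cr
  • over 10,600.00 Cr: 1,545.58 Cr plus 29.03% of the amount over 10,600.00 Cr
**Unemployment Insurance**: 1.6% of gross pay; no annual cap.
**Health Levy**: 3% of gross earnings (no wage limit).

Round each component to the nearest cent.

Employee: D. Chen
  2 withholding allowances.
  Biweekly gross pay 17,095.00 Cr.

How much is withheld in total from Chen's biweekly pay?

Regional Income Tax: taxable = 17,095.00 Cr − 2×148.00 Cr = 16,799.00 Cr
  1,545.58 Cr + 29.03% × (16,799.00 Cr − 10,600.00 Cr) = 1,545.58 Cr + 29.03% × 6,199.00 Cr = 3,345.15 Cr
Unemployment Insurance: 1.6% × 17,095.00 Cr = 273.52 Cr
Health Levy: 3% × 17,095.00 Cr = 512.85 Cr
Total: 3,345.15 Cr + 273.52 Cr + 512.85 Cr = 4,131.52 Cr

4,131.52 Cr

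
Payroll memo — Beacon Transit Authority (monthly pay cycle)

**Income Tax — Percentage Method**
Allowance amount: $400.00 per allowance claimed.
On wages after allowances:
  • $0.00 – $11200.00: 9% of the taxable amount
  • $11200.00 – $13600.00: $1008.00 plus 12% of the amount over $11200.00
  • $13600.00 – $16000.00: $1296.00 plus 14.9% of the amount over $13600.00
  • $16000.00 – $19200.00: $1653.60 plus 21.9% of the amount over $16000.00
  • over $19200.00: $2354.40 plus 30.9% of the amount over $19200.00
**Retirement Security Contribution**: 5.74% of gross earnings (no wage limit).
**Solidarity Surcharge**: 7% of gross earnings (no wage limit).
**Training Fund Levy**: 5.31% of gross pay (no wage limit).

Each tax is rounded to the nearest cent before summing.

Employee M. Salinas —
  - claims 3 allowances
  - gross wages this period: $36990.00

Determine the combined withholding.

Income Tax: taxable = $36990.00 − 3×$400.00 = $35790.00
  $2354.40 + 30.9% × ($35790.00 − $19200.00) = $2354.40 + 30.9% × $16590.00 = $7480.71
Retirement Security Contribution: 5.74% × $36990.00 = $2123.23
Solidarity Surcharge: 7% × $36990.00 = $2589.30
Training Fund Levy: 5.31% × $36990.00 = $1964.17
Total: $7480.71 + $2123.23 + $2589.30 + $1964.17 = $14157.41

$14157.41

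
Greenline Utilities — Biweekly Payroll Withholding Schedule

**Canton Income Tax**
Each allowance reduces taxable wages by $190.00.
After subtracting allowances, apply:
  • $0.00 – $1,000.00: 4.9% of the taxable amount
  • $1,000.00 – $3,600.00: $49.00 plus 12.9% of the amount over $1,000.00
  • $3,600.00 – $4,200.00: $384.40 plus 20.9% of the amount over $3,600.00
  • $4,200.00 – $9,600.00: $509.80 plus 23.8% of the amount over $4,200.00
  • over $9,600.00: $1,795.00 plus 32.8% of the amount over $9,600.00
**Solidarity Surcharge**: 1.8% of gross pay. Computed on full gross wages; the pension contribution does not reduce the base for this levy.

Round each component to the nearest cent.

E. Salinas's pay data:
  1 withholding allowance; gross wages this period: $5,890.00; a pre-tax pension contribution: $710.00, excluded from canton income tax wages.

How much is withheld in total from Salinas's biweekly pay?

Canton Income Tax: taxable = $5,890.00 − $710.00 − 1×$190.00 = $4,990.00
  $509.80 + 23.8% × ($4,990.00 − $4,200.00) = $509.80 + 23.8% × $790.00 = $697.82
Solidarity Surcharge: 1.8% × $5,890.00 = $106.02
Total: $697.82 + $106.02 = $803.84

$803.84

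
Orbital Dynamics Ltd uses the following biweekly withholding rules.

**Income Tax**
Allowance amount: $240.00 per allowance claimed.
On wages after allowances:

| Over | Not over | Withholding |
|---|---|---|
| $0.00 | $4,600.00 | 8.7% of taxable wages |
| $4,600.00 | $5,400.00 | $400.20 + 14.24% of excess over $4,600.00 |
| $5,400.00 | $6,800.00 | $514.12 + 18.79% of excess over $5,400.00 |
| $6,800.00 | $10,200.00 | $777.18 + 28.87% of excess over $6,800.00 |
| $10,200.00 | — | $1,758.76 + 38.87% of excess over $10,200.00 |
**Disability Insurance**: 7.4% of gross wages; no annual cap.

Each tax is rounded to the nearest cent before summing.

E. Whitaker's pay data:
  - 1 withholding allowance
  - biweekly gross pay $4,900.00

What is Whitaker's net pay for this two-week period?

Income Tax: taxable = $4,900.00 − 1×$240.00 = $4,660.00
  $400.20 + 14.24% × ($4,660.00 − $4,600.00) = $400.20 + 14.24% × $60.00 = $408.74
Disability Insurance: 7.4% × $4,900.00 = $362.60
Total withheld: $408.74 + $362.60 = $771.34
Net pay: $4,900.00 − $771.34 = $4,128.66

$4,128.66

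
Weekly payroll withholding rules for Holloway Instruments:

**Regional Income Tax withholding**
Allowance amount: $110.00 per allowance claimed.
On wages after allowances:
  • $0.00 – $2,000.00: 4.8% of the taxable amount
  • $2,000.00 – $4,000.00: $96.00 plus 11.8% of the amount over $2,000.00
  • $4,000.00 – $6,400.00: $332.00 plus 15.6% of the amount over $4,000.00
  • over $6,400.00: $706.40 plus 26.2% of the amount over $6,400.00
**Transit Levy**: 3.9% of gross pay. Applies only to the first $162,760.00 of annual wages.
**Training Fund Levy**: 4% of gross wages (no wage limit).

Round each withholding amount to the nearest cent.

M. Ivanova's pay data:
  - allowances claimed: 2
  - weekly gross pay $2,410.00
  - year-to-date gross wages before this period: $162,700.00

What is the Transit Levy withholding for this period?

$2.34

Transit Levy: cap $162,760.00 − YTD $162,700.00 = $60.00 subject; 3.9% × $60.00 = $2.34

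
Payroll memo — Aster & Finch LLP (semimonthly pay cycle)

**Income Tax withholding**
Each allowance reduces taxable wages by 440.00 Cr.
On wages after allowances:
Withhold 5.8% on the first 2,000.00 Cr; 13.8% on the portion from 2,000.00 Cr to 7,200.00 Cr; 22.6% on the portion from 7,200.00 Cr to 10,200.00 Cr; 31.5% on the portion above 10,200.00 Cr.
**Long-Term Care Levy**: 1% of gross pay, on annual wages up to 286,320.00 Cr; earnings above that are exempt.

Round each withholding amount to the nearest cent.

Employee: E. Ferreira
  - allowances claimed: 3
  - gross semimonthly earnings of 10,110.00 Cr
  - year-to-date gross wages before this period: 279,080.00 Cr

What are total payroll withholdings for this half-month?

1,265.34 Cr

Income Tax: taxable = 10,110.00 Cr − 3×440.00 Cr = 8,790.00 Cr
  833.60 Cr + 22.6% × (8,790.00 Cr − 7,200.00 Cr) = 833.60 Cr + 22.6% × 1,590.00 Cr = 1,192.94 Cr
Long-Term Care Levy: cap 286,320.00 Cr − YTD 279,080.00 Cr = 7,240.00 Cr subject; 1% × 7,240.00 Cr = 72.40 Cr
Total: 1,192.94 Cr + 72.40 Cr = 1,265.34 Cr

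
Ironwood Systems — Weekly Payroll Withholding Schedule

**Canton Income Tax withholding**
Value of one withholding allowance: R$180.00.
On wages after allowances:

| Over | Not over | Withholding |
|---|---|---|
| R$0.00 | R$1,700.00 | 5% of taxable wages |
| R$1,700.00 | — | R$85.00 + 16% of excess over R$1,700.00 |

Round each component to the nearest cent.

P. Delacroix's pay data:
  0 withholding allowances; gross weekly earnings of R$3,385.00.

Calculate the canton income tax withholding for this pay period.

R$354.60

Canton Income Tax: taxable = R$3,385.00
  R$85.00 + 16% × (R$3,385.00 − R$1,700.00) = R$85.00 + 16% × R$1,685.00 = R$354.60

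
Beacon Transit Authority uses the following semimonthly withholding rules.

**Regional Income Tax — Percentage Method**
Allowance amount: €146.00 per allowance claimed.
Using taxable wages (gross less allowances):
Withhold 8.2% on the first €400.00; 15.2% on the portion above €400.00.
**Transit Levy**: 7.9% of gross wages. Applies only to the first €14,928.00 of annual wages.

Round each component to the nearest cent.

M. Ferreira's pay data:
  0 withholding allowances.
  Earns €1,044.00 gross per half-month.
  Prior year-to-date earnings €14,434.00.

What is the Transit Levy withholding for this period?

Transit Levy: cap €14,928.00 − YTD €14,434.00 = €494.00 subject; 7.9% × €494.00 = €39.03

€39.03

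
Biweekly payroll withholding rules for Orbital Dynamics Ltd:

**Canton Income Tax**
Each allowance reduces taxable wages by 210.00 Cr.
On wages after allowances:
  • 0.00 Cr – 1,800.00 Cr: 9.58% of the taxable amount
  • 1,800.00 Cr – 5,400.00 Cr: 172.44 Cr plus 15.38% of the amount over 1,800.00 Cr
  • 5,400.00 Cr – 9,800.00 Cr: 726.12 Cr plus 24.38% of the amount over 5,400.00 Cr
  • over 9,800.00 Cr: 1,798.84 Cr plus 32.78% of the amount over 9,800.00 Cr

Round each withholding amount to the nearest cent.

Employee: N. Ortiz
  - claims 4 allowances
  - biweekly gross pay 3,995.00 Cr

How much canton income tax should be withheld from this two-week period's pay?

Canton Income Tax: taxable = 3,995.00 Cr − 4×210.00 Cr = 3,155.00 Cr
  172.44 Cr + 15.38% × (3,155.00 Cr − 1,800.00 Cr) = 172.44 Cr + 15.38% × 1,355.00 Cr = 380.84 Cr

380.84 Cr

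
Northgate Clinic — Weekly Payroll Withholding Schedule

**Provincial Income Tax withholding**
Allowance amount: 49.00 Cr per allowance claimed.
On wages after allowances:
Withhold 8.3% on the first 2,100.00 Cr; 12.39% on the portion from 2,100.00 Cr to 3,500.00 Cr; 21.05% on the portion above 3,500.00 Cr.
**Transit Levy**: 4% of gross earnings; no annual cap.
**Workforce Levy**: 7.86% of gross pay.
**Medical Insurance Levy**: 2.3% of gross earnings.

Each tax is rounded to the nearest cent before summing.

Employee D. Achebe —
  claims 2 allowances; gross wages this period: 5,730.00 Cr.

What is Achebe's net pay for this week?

4,122.08 Cr

Provincial Income Tax: taxable = 5,730.00 Cr − 2×49.00 Cr = 5,632.00 Cr
  347.76 Cr + 21.05% × (5,632.00 Cr − 3,500.00 Cr) = 347.76 Cr + 21.05% × 2,132.00 Cr = 796.55 Cr
Transit Levy: 4% × 5,730.00 Cr = 229.20 Cr
Workforce Levy: 7.86% × 5,730.00 Cr = 450.38 Cr
Medical Insurance Levy: 2.3% × 5,730.00 Cr = 131.79 Cr
Total withheld: 796.55 Cr + 229.20 Cr + 450.38 Cr + 131.79 Cr = 1,607.92 Cr
Net pay: 5,730.00 Cr − 1,607.92 Cr = 4,122.08 Cr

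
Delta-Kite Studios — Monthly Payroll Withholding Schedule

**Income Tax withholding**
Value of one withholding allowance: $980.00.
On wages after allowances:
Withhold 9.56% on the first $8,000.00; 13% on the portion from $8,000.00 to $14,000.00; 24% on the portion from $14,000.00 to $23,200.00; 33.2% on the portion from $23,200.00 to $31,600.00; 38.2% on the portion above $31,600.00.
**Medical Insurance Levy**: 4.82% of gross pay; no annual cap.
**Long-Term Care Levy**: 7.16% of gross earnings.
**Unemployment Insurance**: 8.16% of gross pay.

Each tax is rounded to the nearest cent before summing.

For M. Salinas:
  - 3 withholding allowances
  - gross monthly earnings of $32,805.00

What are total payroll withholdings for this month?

$12,572.51

Income Tax: taxable = $32,805.00 − 3×$980.00 = $29,865.00
  $3,752.80 + 33.2% × ($29,865.00 − $23,200.00) = $3,752.80 + 33.2% × $6,665.00 = $5,965.58
Medical Insurance Levy: 4.82% × $32,805.00 = $1,581.20
Long-Term Care Levy: 7.16% × $32,805.00 = $2,348.84
Unemployment Insurance: 8.16% × $32,805.00 = $2,676.89
Total: $5,965.58 + $1,581.20 + $2,348.84 + $2,676.89 = $12,572.51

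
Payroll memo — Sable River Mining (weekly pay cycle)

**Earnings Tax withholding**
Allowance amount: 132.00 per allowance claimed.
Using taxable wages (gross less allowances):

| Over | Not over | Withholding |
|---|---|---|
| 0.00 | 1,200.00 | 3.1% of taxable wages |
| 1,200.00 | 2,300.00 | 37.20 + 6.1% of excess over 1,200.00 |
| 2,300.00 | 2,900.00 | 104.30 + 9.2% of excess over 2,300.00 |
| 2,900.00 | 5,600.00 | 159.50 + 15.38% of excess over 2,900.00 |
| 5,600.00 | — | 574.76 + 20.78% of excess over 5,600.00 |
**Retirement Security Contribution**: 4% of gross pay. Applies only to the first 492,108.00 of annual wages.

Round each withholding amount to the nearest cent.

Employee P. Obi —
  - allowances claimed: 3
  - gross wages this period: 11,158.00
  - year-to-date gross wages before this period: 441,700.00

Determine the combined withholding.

2,093.74

Earnings Tax: taxable = 11,158.00 − 3×132.00 = 10,762.00
  574.76 + 20.78% × (10,762.00 − 5,600.00) = 574.76 + 20.78% × 5,162.00 = 1,647.42
Retirement Security Contribution: 4% × 11,158.00 = 446.32
Total: 1,647.42 + 446.32 = 2,093.74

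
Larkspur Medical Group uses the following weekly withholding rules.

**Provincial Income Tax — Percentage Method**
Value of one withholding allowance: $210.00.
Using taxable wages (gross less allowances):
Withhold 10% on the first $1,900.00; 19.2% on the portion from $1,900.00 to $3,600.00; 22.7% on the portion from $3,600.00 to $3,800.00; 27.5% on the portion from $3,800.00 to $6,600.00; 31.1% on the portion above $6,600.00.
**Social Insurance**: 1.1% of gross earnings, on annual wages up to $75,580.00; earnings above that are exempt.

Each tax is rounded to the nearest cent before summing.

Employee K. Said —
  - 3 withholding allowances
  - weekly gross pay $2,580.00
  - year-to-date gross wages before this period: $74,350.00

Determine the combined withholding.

Provincial Income Tax: taxable = $2,580.00 − 3×$210.00 = $1,950.00
  $190.00 + 19.2% × ($1,950.00 − $1,900.00) = $190.00 + 19.2% × $50.00 = $199.60
Social Insurance: cap $75,580.00 − YTD $74,350.00 = $1,230.00 subject; 1.1% × $1,230.00 = $13.53
Total: $199.60 + $13.53 = $213.13

$213.13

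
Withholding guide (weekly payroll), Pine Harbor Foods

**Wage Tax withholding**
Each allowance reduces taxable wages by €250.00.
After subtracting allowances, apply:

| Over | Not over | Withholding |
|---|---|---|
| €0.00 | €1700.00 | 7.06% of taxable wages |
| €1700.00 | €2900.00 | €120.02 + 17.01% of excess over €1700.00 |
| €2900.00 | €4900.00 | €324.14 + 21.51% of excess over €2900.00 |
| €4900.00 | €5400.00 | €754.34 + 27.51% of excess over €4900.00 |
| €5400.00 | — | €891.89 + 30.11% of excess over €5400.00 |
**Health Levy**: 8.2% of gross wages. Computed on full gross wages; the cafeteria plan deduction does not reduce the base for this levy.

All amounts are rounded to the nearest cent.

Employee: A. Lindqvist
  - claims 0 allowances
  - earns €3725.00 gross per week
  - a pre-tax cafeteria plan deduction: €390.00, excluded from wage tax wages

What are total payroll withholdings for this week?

€723.16

Wage Tax: taxable = €3725.00 − €390.00 = €3335.00
  €324.14 + 21.51% × (€3335.00 − €2900.00) = €324.14 + 21.51% × €435.00 = €417.71
Health Levy: 8.2% × €3725.00 = €305.45
Total: €417.71 + €305.45 = €723.16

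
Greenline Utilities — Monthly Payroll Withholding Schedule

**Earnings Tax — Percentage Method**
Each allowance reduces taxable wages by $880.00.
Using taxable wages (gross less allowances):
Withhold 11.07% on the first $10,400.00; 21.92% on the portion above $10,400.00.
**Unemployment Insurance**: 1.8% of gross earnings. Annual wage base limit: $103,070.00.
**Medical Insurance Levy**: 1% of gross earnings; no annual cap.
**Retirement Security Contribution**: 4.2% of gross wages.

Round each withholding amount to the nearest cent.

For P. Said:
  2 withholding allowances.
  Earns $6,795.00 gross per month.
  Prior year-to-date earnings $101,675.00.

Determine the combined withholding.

Earnings Tax: taxable = $6,795.00 − 2×$880.00 = $5,035.00
  11.07% × $5,035.00 = $557.37
Unemployment Insurance: cap $103,070.00 − YTD $101,675.00 = $1,395.00 subject; 1.8% × $1,395.00 = $25.11
Medical Insurance Levy: 1% × $6,795.00 = $67.95
Retirement Security Contribution: 4.2% × $6,795.00 = $285.39
Total: $557.37 + $25.11 + $67.95 + $285.39 = $935.82

$935.82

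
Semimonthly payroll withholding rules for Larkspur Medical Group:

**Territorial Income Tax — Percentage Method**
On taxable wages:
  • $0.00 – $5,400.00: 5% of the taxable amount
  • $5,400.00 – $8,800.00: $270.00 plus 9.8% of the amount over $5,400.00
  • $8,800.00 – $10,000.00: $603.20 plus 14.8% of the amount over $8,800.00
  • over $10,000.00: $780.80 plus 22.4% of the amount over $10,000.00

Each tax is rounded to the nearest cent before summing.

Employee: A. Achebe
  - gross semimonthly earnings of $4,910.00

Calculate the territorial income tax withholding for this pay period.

$245.50

Territorial Income Tax: taxable = $4,910.00
  5% × $4,910.00 = $245.50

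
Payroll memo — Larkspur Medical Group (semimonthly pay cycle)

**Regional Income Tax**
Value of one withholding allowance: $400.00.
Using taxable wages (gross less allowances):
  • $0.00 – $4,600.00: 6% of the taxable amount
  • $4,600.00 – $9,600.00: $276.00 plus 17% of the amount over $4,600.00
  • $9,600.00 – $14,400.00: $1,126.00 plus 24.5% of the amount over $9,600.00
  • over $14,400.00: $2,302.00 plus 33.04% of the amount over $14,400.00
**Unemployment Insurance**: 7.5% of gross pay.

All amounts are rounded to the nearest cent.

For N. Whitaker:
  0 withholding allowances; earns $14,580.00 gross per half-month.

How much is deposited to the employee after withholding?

$11,125.03

Regional Income Tax: taxable = $14,580.00
  $2,302.00 + 33.04% × ($14,580.00 − $14,400.00) = $2,302.00 + 33.04% × $180.00 = $2,361.47
Unemployment Insurance: 7.5% × $14,580.00 = $1,093.50
Total withheld: $2,361.47 + $1,093.50 = $3,454.97
Net pay: $14,580.00 − $3,454.97 = $11,125.03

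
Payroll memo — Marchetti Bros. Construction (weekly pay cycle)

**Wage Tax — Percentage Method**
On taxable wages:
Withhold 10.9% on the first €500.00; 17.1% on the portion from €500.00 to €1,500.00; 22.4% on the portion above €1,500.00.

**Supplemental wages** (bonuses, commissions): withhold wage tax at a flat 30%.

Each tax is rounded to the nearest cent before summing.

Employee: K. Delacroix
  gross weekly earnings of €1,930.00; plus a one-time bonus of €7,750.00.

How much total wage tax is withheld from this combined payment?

Wage Tax: taxable = €1,930.00
  €225.50 + 22.4% × (€1,930.00 − €1,500.00) = €225.50 + 22.4% × €430.00 = €321.82
Supplemental (30% flat on bonus): 30% × €7,750.00 = €2,325.00
Total wage tax: €321.82 + €2,325.00 = €2,646.82

€2,646.82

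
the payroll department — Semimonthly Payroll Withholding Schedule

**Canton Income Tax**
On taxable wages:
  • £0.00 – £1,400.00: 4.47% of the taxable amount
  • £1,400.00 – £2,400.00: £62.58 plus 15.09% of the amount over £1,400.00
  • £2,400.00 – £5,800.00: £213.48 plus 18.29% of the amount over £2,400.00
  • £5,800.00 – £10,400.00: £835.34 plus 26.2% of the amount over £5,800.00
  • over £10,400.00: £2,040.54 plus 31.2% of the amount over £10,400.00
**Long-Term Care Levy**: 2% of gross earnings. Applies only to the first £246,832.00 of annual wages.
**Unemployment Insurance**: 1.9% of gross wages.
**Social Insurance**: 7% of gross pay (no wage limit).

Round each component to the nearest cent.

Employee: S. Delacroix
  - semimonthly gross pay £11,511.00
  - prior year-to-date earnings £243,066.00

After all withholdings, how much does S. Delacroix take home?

£8,024.03

Canton Income Tax: taxable = £11,511.00
  £2,040.54 + 31.2% × (£11,511.00 − £10,400.00) = £2,040.54 + 31.2% × £1,111.00 = £2,387.17
Long-Term Care Levy: cap £246,832.00 − YTD £243,066.00 = £3,766.00 subject; 2% × £3,766.00 = £75.32
Unemployment Insurance: 1.9% × £11,511.00 = £218.71
Social Insurance: 7% × £11,511.00 = £805.77
Total withheld: £2,387.17 + £75.32 + £218.71 + £805.77 = £3,486.97
Net pay: £11,511.00 − £3,486.97 = £8,024.03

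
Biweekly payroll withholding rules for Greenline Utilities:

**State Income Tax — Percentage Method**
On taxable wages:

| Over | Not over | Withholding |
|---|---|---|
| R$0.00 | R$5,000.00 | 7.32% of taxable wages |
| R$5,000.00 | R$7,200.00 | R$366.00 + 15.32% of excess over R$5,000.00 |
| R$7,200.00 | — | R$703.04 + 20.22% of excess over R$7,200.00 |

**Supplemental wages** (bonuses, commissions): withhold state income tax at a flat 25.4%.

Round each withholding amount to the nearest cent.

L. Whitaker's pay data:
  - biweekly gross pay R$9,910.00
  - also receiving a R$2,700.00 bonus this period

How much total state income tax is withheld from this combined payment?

State Income Tax: taxable = R$9,910.00
  R$703.04 + 20.22% × (R$9,910.00 − R$7,200.00) = R$703.04 + 20.22% × R$2,710.00 = R$1,251.00
Supplemental (25.4% flat on bonus): 25.4% × R$2,700.00 = R$685.80
Total state income tax: R$1,251.00 + R$685.80 = R$1,936.80

R$1,936.80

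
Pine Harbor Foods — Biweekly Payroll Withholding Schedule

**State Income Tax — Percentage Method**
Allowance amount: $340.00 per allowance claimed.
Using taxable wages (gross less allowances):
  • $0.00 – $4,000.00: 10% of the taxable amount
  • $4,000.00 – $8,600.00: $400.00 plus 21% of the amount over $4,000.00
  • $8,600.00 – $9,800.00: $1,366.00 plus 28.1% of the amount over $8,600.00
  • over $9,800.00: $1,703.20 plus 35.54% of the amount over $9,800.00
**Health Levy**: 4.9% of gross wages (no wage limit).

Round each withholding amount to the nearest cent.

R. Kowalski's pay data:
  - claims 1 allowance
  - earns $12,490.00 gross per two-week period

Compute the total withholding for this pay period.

State Income Tax: taxable = $12,490.00 − 1×$340.00 = $12,150.00
  $1,703.20 + 35.54% × ($12,150.00 − $9,800.00) = $1,703.20 + 35.54% × $2,350.00 = $2,538.39
Health Levy: 4.9% × $12,490.00 = $612.01
Total: $2,538.39 + $612.01 = $3,150.40

$3,150.40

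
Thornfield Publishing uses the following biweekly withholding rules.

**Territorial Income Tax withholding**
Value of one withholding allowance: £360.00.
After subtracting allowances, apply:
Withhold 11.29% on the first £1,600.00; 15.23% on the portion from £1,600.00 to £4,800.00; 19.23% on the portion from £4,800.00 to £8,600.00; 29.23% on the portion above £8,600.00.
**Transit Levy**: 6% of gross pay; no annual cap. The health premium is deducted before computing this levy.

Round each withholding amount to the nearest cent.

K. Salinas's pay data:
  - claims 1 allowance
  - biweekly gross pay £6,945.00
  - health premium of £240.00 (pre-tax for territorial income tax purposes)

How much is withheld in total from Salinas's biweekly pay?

£1,367.40

Territorial Income Tax: taxable = £6,945.00 − £240.00 − 1×£360.00 = £6,345.00
  £668.00 + 19.23% × (£6,345.00 − £4,800.00) = £668.00 + 19.23% × £1,545.00 = £965.10
Transit Levy: 6% × £6,705.00 = £402.30
Total: £965.10 + £402.30 = £1,367.40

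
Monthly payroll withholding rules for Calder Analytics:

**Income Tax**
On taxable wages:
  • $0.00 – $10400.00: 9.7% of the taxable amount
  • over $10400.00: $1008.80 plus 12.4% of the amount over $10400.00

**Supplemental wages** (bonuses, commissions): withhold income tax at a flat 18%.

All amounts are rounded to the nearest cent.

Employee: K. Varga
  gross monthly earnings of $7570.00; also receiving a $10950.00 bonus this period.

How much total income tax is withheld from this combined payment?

$2705.29

Income Tax: taxable = $7570.00
  9.7% × $7570.00 = $734.29
Supplemental (18% flat on bonus): 18% × $10950.00 = $1971.00
Total income tax: $734.29 + $1971.00 = $2705.29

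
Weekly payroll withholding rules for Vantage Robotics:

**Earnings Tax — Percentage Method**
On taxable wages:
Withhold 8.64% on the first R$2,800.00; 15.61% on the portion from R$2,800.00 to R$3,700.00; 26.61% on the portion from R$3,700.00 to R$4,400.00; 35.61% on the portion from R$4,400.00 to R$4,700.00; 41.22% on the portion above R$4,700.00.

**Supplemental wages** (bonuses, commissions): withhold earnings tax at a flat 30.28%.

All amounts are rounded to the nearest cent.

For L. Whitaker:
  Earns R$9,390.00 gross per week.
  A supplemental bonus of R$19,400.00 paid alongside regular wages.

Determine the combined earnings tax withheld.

R$8,483.05

Earnings Tax: taxable = R$9,390.00
  R$675.51 + 41.22% × (R$9,390.00 − R$4,700.00) = R$675.51 + 41.22% × R$4,690.00 = R$2,608.73
Supplemental (30.28% flat on bonus): 30.28% × R$19,400.00 = R$5,874.32
Total earnings tax: R$2,608.73 + R$5,874.32 = R$8,483.05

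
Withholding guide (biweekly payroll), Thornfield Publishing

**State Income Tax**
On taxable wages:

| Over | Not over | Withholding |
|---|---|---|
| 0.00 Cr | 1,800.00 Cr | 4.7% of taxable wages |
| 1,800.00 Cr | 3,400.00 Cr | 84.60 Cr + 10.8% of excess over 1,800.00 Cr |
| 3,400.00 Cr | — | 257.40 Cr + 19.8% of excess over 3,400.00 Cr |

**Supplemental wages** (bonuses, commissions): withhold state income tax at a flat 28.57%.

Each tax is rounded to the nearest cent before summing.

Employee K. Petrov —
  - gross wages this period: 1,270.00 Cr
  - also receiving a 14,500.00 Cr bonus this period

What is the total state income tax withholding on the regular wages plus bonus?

State Income Tax: taxable = 1,270.00 Cr
  4.7% × 1,270.00 Cr = 59.69 Cr
Supplemental (28.57% flat on bonus): 28.57% × 14,500.00 Cr = 4,142.65 Cr
Total state income tax: 59.69 Cr + 4,142.65 Cr = 4,202.34 Cr

4,202.34 Cr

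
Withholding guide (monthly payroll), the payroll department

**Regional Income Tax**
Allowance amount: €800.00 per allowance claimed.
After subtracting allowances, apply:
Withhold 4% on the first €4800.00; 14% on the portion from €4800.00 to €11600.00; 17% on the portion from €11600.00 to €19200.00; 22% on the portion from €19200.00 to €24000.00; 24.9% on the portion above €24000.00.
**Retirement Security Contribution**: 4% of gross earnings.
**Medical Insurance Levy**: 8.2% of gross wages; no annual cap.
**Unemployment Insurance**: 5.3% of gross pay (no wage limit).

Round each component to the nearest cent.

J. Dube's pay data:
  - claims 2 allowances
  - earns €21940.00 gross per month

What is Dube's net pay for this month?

€15413.70

Regional Income Tax: taxable = €21940.00 − 2×€800.00 = €20340.00
  €2436.00 + 22% × (€20340.00 − €19200.00) = €2436.00 + 22% × €1140.00 = €2686.80
Retirement Security Contribution: 4% × €21940.00 = €877.60
Medical Insurance Levy: 8.2% × €21940.00 = €1799.08
Unemployment Insurance: 5.3% × €21940.00 = €1162.82
Total withheld: €2686.80 + €877.60 + €1799.08 + €1162.82 = €6526.30
Net pay: €21940.00 − €6526.30 = €15413.70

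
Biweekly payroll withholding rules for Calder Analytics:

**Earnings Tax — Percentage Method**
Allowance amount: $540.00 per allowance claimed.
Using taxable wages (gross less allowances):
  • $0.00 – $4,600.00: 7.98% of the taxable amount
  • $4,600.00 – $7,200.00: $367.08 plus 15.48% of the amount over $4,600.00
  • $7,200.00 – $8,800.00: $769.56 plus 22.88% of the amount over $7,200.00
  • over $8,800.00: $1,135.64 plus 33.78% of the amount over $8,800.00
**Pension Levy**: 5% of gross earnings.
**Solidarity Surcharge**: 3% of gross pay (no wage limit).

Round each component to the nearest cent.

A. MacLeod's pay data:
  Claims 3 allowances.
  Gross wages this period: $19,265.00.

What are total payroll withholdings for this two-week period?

$5,664.68

Earnings Tax: taxable = $19,265.00 − 3×$540.00 = $17,645.00
  $1,135.64 + 33.78% × ($17,645.00 − $8,800.00) = $1,135.64 + 33.78% × $8,845.00 = $4,123.48
Pension Levy: 5% × $19,265.00 = $963.25
Solidarity Surcharge: 3% × $19,265.00 = $577.95
Total: $4,123.48 + $963.25 + $577.95 = $5,664.68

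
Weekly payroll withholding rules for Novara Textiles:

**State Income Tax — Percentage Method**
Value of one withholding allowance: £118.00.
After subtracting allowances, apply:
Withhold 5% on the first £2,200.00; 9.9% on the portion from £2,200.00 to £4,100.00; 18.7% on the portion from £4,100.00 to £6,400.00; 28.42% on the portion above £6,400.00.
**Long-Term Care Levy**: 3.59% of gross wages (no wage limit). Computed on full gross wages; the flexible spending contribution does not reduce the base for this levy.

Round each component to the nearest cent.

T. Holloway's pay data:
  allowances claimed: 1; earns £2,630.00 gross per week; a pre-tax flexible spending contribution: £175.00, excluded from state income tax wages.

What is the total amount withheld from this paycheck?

State Income Tax: taxable = £2,630.00 − £175.00 − 1×£118.00 = £2,337.00
  £110.00 + 9.9% × (£2,337.00 − £2,200.00) = £110.00 + 9.9% × £137.00 = £123.56
Long-Term Care Levy: 3.59% × £2,630.00 = £94.42
Total: £123.56 + £94.42 = £217.98

£217.98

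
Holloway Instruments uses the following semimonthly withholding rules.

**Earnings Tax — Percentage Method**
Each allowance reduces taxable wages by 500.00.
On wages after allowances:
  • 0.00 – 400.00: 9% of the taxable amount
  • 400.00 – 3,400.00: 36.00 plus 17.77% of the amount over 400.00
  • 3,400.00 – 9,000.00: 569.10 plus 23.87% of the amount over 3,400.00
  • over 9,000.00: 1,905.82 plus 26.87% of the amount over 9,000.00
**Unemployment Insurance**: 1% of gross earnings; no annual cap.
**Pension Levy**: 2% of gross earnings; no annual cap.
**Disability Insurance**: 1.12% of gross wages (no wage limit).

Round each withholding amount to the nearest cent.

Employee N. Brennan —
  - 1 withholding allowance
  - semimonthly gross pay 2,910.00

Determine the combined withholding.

Earnings Tax: taxable = 2,910.00 − 1×500.00 = 2,410.00
  36.00 + 17.77% × (2,410.00 − 400.00) = 36.00 + 17.77% × 2,010.00 = 393.18
Unemployment Insurance: 1% × 2,910.00 = 29.10
Pension Levy: 2% × 2,910.00 = 58.20
Disability Insurance: 1.12% × 2,910.00 = 32.59
Total: 393.18 + 29.10 + 58.20 + 32.59 = 513.07

513.07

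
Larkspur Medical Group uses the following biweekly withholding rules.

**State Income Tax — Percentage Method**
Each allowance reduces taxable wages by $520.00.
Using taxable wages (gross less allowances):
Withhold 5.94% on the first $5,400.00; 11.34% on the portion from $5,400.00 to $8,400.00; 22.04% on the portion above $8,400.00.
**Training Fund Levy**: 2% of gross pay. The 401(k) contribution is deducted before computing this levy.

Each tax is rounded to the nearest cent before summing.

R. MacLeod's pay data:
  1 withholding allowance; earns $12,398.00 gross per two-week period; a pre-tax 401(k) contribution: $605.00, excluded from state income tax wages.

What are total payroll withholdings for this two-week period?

$1,530.03

State Income Tax: taxable = $12,398.00 − $605.00 − 1×$520.00 = $11,273.00
  $660.96 + 22.04% × ($11,273.00 − $8,400.00) = $660.96 + 22.04% × $2,873.00 = $1,294.17
Training Fund Levy: 2% × $11,793.00 = $235.86
Total: $1,294.17 + $235.86 = $1,530.03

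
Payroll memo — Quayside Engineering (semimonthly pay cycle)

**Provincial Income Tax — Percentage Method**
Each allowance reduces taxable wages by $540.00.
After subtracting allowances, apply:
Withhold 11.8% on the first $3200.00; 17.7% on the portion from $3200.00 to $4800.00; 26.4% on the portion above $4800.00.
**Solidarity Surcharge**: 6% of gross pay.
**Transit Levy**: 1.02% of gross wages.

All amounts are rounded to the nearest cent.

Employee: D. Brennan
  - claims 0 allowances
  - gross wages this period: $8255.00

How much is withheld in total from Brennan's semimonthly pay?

Provincial Income Tax: taxable = $8255.00
  $660.80 + 26.4% × ($8255.00 − $4800.00) = $660.80 + 26.4% × $3455.00 = $1572.92
Solidarity Surcharge: 6% × $8255.00 = $495.30
Transit Levy: 1.02% × $8255.00 = $84.20
Total: $1572.92 + $495.30 + $84.20 = $2152.42

$2152.42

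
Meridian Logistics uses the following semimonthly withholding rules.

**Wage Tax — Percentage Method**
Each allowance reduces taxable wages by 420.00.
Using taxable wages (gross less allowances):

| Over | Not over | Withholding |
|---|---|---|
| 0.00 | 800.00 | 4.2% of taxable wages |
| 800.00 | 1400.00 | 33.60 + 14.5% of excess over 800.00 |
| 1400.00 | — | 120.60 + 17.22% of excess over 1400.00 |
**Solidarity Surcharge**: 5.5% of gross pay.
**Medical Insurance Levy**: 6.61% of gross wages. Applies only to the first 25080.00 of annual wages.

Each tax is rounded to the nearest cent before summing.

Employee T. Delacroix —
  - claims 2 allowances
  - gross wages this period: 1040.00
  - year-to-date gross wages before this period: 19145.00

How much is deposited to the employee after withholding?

Wage Tax: taxable = 1040.00 − 2×420.00 = 200.00
  4.2% × 200.00 = 8.40
Solidarity Surcharge: 5.5% × 1040.00 = 57.20
Medical Insurance Levy: 6.61% × 1040.00 = 68.74
Total withheld: 8.40 + 57.20 + 68.74 = 134.34
Net pay: 1040.00 − 134.34 = 905.66

905.66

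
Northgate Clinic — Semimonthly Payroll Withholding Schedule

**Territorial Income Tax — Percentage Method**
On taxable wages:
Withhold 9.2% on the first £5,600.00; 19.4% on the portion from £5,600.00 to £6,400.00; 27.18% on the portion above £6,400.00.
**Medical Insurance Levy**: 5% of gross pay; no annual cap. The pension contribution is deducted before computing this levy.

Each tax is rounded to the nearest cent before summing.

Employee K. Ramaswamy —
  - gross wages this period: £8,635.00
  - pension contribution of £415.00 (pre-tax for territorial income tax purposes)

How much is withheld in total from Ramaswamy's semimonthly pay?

Territorial Income Tax: taxable = £8,635.00 − £415.00 = £8,220.00
  £670.40 + 27.18% × (£8,220.00 − £6,400.00) = £670.40 + 27.18% × £1,820.00 = £1,165.08
Medical Insurance Levy: 5% × £8,220.00 = £411.00
Total: £1,165.08 + £411.00 = £1,576.08

£1,576.08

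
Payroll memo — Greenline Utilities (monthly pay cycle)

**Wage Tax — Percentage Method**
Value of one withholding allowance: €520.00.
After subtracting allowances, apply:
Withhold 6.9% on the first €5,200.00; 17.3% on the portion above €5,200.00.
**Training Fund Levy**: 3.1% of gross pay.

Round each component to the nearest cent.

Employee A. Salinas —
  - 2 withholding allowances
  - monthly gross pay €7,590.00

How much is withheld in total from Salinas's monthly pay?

€827.64

Wage Tax: taxable = €7,590.00 − 2×€520.00 = €6,550.00
  €358.80 + 17.3% × (€6,550.00 − €5,200.00) = €358.80 + 17.3% × €1,350.00 = €592.35
Training Fund Levy: 3.1% × €7,590.00 = €235.29
Total: €592.35 + €235.29 = €827.64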